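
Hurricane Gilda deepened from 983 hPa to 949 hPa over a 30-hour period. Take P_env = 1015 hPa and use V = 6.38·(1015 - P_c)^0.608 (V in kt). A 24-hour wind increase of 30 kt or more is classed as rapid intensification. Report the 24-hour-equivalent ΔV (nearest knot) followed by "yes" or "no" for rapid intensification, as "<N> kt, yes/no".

23 kt, no

V₁: ΔP = 32, V ≈ 6.38 × 32^0.608 ≈ 52.47 kt.
V₂: ΔP = 66, V ≈ 6.38 × 66^0.608 ≈ 81.49 kt.
ΔV over 30 h = 29.02 kt → 24 h equivalent = 29.02 × 24/30 ≈ 23.22 kt.
23 kt < 30 kt ⇒ not rapid intensification.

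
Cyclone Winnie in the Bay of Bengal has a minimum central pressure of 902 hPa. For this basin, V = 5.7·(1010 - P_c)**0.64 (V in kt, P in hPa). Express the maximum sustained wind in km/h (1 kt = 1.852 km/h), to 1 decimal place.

211.3 km/h

ΔP = 1010 − 902 = 108 hPa.
V ≈ 5.7 × 108^0.64 = 5.7 × 20.017 ≈ 114.095 kt.
114.095 × 1.852 ≈ 211.30 km/h → 211.3 km/h.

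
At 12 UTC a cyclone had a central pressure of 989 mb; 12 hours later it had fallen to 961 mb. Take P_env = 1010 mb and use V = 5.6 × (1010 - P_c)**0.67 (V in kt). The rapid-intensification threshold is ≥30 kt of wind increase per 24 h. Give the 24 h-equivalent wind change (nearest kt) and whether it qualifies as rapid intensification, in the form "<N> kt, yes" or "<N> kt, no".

V₁: ΔP = 21, V ≈ 5.6 × 21^0.67 ≈ 43.06 kt.
V₂: ΔP = 49, V ≈ 5.6 × 49^0.67 ≈ 75.97 kt.
ΔV over 12 h = 32.91 kt → 24 h equivalent = 32.91 × 24/12 ≈ 65.82 kt.
66 kt ≥ 30 kt ⇒ rapid intensification.

66 kt, yes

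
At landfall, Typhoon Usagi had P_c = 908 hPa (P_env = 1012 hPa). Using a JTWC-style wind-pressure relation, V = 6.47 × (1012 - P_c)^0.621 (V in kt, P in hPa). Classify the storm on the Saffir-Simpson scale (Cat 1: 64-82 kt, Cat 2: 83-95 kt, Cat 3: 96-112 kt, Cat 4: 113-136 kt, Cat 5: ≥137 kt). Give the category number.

ΔP = 1012 − 908 = 104 hPa.
V ≈ 6.47 × 104^0.621 = 6.47 × 17.89 ≈ 116 kt.
116 kt falls in the Category 4 band.

4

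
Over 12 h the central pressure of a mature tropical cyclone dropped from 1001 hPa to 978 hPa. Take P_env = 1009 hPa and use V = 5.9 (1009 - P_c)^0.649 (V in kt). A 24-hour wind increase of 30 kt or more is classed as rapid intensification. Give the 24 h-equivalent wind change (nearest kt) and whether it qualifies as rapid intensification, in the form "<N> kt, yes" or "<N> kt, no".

V₁: ΔP = 8, V ≈ 5.9 × 8^0.649 ≈ 22.75 kt.
V₂: ΔP = 31, V ≈ 5.9 × 31^0.649 ≈ 54.80 kt.
ΔV over 12 h = 32.05 kt → 24 h equivalent = 32.05 × 24/12 ≈ 64.10 kt.
64 kt ≥ 30 kt ⇒ rapid intensification.

64 kt, yes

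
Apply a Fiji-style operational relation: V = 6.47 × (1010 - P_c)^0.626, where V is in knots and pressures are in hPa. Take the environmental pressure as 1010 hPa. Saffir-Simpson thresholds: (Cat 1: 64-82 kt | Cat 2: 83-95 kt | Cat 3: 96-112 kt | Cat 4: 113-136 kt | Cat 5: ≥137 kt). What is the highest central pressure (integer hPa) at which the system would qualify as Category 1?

Category 1 begins at V = 64 kt.
Required ΔP = (64/6.47)^(1/0.626) = 9.892^1.597 ≈ 38.90 hPa.
P_c ≤ 1010 − 38.90 = 971.10, so the highest integer P_c is 971 hPa.

971 hPa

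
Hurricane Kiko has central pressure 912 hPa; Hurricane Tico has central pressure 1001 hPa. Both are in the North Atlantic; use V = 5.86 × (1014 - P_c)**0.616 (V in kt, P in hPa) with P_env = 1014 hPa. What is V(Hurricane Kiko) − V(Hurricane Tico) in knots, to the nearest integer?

Hurricane Kiko: ΔP = 102; V ≈ 5.86 × 102^0.616 ≈ 101.20 kt.
Hurricane Tico: ΔP = 13; V ≈ 5.86 × 13^0.616 ≈ 28.45 kt.
Difference ≈ 101.20 − 28.45 = 72.75 → 73 kt.

73 kt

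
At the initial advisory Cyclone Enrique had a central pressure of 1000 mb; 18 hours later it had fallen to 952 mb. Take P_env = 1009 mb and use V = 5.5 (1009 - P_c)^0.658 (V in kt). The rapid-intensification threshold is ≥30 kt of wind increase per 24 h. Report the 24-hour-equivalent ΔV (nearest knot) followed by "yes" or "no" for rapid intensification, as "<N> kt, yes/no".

V₁: ΔP = 9, V ≈ 5.5 × 9^0.658 ≈ 23.35 kt.
V₂: ΔP = 57, V ≈ 5.5 × 57^0.658 ≈ 78.66 kt.
ΔV over 18 h = 55.31 kt → 24 h equivalent = 55.31 × 24/18 ≈ 73.75 kt.
74 kt ≥ 30 kt ⇒ rapid intensification.

74 kt, yes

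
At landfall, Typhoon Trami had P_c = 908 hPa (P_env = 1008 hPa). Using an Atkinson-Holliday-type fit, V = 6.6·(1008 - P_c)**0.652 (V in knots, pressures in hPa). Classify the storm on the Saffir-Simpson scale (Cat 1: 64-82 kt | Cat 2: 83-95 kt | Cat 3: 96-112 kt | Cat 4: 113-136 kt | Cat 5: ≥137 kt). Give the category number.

4

ΔP = 1008 − 908 = 100 hPa.
V ≈ 6.6 × 100^0.652 = 6.6 × 20.14 ≈ 133 kt.
133 kt falls in the Category 4 band.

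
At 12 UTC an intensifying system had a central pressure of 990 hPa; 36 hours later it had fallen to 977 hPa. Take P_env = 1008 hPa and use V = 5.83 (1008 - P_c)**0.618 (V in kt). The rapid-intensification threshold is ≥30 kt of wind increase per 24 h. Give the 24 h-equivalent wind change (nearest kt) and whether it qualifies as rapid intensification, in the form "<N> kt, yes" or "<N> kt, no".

V₁: ΔP = 18, V ≈ 5.83 × 18^0.618 ≈ 34.79 kt.
V₂: ΔP = 31, V ≈ 5.83 × 31^0.618 ≈ 48.68 kt.
ΔV over 36 h = 13.89 kt → 24 h equivalent = 13.89 × 24/36 ≈ 9.26 kt.
9 kt < 30 kt ⇒ not rapid intensification.

9 kt, no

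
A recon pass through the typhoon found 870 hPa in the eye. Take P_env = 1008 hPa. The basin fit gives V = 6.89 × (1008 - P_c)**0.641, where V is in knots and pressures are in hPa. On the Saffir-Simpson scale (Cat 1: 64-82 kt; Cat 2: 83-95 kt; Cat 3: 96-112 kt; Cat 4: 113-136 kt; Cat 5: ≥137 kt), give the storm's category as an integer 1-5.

5

ΔP = 1008 − 870 = 138 hPa.
V ≈ 6.89 × 138^0.641 = 6.89 × 23.53 ≈ 162 kt.
162 kt falls in the Category 5 band.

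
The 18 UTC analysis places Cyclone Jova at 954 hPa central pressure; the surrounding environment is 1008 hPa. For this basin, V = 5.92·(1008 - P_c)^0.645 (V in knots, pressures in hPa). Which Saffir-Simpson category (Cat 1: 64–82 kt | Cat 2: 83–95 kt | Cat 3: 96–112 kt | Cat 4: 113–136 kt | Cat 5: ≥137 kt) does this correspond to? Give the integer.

ΔP = 1008 − 954 = 54 hPa.
V ≈ 5.92 × 54^0.645 = 5.92 × 13.10 ≈ 78 kt.
78 kt falls in the Category 1 band.

1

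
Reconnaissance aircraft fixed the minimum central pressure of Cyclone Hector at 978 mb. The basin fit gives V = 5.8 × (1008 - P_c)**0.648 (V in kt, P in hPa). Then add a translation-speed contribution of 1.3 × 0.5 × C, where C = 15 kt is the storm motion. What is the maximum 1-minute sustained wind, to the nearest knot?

ΔP = 1008 − 978 = 30 mb.
30^0.648 ≈ 9.061.
V ≈ 5.8 × 9.061 ≈ 52.6 kt.
Translation term: 1.3 × 0.5 × 15 = 9.75 kt.
Corrected V ≈ 62.35 kt → 62 kt.

62 kt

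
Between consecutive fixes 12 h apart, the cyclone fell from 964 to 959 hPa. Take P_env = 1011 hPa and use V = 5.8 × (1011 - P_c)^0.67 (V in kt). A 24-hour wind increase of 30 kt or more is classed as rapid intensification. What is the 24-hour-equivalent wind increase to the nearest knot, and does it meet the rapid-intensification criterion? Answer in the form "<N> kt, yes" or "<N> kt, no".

11 kt, no

V₁: ΔP = 47, V ≈ 5.8 × 47^0.67 ≈ 76.51 kt.
V₂: ΔP = 52, V ≈ 5.8 × 52^0.67 ≈ 81.87 kt.
ΔV over 12 h = 5.36 kt → 24 h equivalent = 5.36 × 24/12 ≈ 10.72 kt.
11 kt < 30 kt ⇒ not rapid intensification.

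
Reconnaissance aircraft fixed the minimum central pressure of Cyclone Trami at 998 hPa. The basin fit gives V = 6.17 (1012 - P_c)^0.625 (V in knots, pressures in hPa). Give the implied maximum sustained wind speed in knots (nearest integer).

ΔP = 1012 − 998 = 14 hPa.
14^0.625 ≈ 5.204.
V ≈ 6.17 × 5.204 ≈ 32.1 kt.

32 kt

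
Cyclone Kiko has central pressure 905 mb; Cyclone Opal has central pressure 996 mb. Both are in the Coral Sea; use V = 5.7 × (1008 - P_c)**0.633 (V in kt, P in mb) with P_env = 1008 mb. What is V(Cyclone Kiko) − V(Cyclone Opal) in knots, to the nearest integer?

Cyclone Kiko: ΔP = 103; V ≈ 5.7 × 103^0.633 ≈ 107.15 kt.
Cyclone Opal: ΔP = 12; V ≈ 5.7 × 12^0.633 ≈ 27.48 kt.
Difference ≈ 107.15 − 27.48 = 79.67 → 80 kt.

80 kt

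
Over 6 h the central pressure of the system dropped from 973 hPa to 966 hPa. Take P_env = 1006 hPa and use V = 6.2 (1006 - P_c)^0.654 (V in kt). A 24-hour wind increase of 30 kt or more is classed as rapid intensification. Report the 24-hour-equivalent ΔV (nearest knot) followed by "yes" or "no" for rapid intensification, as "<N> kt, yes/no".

V₁: ΔP = 33, V ≈ 6.2 × 33^0.654 ≈ 61.02 kt.
V₂: ΔP = 40, V ≈ 6.2 × 40^0.654 ≈ 69.21 kt.
ΔV over 6 h = 8.19 kt → 24 h equivalent = 8.19 × 24/6 ≈ 32.76 kt.
33 kt ≥ 30 kt ⇒ rapid intensification.

33 kt, yes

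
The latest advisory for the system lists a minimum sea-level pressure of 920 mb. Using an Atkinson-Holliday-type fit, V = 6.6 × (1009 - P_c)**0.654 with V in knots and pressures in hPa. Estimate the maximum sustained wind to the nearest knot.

124 kt

ΔP = 1009 − 920 = 89 mb.
89^0.654 ≈ 18.832.
V ≈ 6.6 × 18.832 ≈ 124.3 kt.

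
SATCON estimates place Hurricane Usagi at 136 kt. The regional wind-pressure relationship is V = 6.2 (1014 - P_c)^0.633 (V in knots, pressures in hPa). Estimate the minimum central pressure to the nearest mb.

883 mb

ΔP = (V / 6.2)^(1/0.633) = (136/6.2)^1.580.
136/6.2 = 21.935; 21.935^1.580 ≈ 131.44 mb.
P_c = 1014 − 131.44 = 882.56 ≈ 883 mb.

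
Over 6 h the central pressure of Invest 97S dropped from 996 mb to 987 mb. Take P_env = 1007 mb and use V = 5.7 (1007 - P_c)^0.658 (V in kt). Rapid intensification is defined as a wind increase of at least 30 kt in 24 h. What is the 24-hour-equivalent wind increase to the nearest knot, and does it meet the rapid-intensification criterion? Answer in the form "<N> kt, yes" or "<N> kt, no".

V₁: ΔP = 11, V ≈ 5.7 × 11^0.658 ≈ 27.61 kt.
V₂: ΔP = 20, V ≈ 5.7 × 20^0.658 ≈ 40.92 kt.
ΔV over 6 h = 13.31 kt → 24 h equivalent = 13.31 × 24/6 ≈ 53.24 kt.
53 kt ≥ 30 kt ⇒ rapid intensification.

53 kt, yes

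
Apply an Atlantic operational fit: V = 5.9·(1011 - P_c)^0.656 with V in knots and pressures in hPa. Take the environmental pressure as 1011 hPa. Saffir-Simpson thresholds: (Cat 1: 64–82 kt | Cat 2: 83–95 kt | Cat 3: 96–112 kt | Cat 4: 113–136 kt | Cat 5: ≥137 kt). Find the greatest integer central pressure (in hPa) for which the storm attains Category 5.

Category 5 begins at V = 137 kt.
Required ΔP = (137/5.9)^(1/0.656) = 23.220^1.524 ≈ 120.81 hPa.
P_c ≤ 1011 − 120.81 = 890.19, so the highest integer P_c is 890 hPa.

890 hPa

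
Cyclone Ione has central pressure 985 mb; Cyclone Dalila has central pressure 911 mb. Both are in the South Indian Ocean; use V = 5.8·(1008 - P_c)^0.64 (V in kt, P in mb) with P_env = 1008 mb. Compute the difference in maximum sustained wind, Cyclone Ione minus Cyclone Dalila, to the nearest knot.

-65 kt

Cyclone Ione: ΔP = 23; V ≈ 5.8 × 23^0.64 ≈ 43.15 kt.
Cyclone Dalila: ΔP = 97; V ≈ 5.8 × 97^0.64 ≈ 108.38 kt.
Difference ≈ 43.15 − 108.38 = -65.23 → -65 kt.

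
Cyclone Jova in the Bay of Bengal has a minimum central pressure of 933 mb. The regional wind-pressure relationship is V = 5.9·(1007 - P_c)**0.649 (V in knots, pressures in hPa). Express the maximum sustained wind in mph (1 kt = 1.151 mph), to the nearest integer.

111 mph

ΔP = 1007 − 933 = 74 mb.
V ≈ 5.9 × 74^0.649 = 5.9 × 16.335 ≈ 96.379 kt.
96.379 × 1.151 ≈ 110.93 mph → 111 mph.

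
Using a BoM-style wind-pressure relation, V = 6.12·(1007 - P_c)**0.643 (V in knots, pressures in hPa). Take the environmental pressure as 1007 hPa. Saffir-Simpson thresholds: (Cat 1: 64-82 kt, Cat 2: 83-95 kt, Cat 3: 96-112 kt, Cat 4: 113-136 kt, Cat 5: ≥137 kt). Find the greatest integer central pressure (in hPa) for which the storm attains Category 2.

949 hPa

Category 2 begins at V = 83 kt.
Required ΔP = (83/6.12)^(1/0.643) = 13.562^1.555 ≈ 57.68 hPa.
P_c ≤ 1007 − 57.68 = 949.32, so the highest integer P_c is 949 hPa.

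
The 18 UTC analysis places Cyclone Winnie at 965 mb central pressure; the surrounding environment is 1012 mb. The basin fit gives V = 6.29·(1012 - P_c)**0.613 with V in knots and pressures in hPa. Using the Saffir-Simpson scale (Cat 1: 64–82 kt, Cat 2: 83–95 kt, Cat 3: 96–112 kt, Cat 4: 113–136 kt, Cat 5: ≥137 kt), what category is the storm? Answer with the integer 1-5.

ΔP = 1012 − 965 = 47 mb.
V ≈ 6.29 × 47^0.613 = 6.29 × 10.59 ≈ 67 kt.
67 kt falls in the Category 1 band.

1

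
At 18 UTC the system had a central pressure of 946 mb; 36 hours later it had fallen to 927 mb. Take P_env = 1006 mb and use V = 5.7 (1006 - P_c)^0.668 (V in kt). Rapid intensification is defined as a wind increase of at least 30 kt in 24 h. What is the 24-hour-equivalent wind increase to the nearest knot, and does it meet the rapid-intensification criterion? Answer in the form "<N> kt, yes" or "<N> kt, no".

12 kt, no

V₁: ΔP = 60, V ≈ 5.7 × 60^0.668 ≈ 87.84 kt.
V₂: ΔP = 79, V ≈ 5.7 × 79^0.668 ≈ 105.56 kt.
ΔV over 36 h = 17.72 kt → 24 h equivalent = 17.72 × 24/36 ≈ 11.81 kt.
12 kt < 30 kt ⇒ not rapid intensification.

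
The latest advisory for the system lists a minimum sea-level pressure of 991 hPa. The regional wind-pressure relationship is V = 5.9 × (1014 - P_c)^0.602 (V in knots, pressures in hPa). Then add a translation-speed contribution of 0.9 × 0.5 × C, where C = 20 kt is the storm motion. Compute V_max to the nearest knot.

48 kt

ΔP = 1014 − 991 = 23 hPa.
23^0.602 ≈ 6.603.
V ≈ 5.9 × 6.603 ≈ 39.0 kt.
Translation term: 0.9 × 0.5 × 20 = 9 kt.
Corrected V ≈ 48 kt → 48 kt.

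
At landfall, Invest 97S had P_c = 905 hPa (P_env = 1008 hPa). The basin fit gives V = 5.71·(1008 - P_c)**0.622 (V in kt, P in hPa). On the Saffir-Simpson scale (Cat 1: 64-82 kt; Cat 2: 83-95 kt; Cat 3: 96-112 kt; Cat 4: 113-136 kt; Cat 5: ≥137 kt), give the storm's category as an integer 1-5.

3

ΔP = 1008 − 905 = 103 hPa.
V ≈ 5.71 × 103^0.622 = 5.71 × 17.86 ≈ 102 kt.
102 kt falls in the Category 3 band.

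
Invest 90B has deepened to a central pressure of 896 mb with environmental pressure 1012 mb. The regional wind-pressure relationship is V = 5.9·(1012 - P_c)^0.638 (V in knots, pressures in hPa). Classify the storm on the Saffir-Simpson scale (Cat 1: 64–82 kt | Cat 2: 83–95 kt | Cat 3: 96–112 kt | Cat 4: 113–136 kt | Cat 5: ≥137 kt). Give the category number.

4

ΔP = 1012 − 896 = 116 mb.
V ≈ 5.9 × 116^0.638 = 5.9 × 20.76 ≈ 122 kt.
122 kt falls in the Category 4 band.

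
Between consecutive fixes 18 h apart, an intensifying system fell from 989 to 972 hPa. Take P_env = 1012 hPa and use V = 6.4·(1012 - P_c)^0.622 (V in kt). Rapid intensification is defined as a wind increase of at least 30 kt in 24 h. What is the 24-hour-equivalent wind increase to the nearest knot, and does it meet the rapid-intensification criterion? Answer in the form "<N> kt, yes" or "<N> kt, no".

25 kt, no

V₁: ΔP = 23, V ≈ 6.4 × 23^0.622 ≈ 45.00 kt.
V₂: ΔP = 40, V ≈ 6.4 × 40^0.622 ≈ 63.48 kt.
ΔV over 18 h = 18.48 kt → 24 h equivalent = 18.48 × 24/18 ≈ 24.64 kt.
25 kt < 30 kt ⇒ not rapid intensification.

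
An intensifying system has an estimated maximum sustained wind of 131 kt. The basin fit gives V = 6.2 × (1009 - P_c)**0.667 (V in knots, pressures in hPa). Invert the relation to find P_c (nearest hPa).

ΔP = (V / 6.2)^(1/0.667) = (131/6.2)^1.499.
131/6.2 = 21.129; 21.129^1.499 ≈ 96.90 hPa.
P_c = 1009 − 96.90 = 912.10 ≈ 912 hPa.

912 hPa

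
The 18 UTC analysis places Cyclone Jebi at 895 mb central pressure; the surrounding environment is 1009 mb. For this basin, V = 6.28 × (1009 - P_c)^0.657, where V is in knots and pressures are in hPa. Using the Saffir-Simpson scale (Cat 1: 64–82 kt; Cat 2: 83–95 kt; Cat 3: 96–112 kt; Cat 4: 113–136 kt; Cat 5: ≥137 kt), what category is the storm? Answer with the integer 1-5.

5

ΔP = 1009 − 895 = 114 mb.
V ≈ 6.28 × 114^0.657 = 6.28 × 22.46 ≈ 141 kt.
141 kt falls in the Category 5 band.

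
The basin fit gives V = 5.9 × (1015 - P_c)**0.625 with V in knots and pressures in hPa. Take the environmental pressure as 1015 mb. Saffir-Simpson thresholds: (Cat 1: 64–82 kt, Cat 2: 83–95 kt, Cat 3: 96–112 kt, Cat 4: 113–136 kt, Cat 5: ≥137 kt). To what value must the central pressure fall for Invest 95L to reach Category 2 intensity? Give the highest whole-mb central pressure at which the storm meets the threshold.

946 mb

Category 2 begins at V = 83 kt.
Required ΔP = (83/5.9)^(1/0.625) = 14.068^1.600 ≈ 68.73 mb.
P_c ≤ 1015 − 68.73 = 946.27, so the highest integer P_c is 946 mb.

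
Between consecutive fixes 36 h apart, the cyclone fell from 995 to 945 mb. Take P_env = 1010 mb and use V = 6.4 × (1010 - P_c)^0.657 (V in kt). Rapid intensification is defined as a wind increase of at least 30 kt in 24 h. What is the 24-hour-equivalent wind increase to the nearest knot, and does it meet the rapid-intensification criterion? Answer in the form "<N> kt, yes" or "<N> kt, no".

41 kt, yes

V₁: ΔP = 15, V ≈ 6.4 × 15^0.657 ≈ 37.92 kt.
V₂: ΔP = 65, V ≈ 6.4 × 65^0.657 ≈ 99.37 kt.
ΔV over 36 h = 61.45 kt → 24 h equivalent = 61.45 × 24/36 ≈ 40.97 kt.
41 kt ≥ 30 kt ⇒ rapid intensification.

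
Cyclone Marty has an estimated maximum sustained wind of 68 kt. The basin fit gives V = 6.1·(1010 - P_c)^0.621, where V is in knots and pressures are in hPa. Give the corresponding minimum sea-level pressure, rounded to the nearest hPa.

ΔP = (V / 6.1)^(1/0.621) = (68/6.1)^1.610.
68/6.1 = 11.148; 11.148^1.610 ≈ 48.56 hPa.
P_c = 1010 − 48.56 = 961.44 ≈ 961 hPa.

961 hPa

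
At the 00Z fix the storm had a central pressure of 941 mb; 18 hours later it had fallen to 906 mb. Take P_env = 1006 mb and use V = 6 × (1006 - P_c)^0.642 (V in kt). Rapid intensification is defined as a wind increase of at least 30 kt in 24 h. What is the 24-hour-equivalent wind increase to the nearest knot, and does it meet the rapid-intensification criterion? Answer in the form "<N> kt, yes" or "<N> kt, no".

V₁: ΔP = 65, V ≈ 6 × 65^0.642 ≈ 87.51 kt.
V₂: ΔP = 100, V ≈ 6 × 100^0.642 ≈ 115.39 kt.
ΔV over 18 h = 27.88 kt → 24 h equivalent = 27.88 × 24/18 ≈ 37.17 kt.
37 kt ≥ 30 kt ⇒ rapid intensification.

37 kt, yes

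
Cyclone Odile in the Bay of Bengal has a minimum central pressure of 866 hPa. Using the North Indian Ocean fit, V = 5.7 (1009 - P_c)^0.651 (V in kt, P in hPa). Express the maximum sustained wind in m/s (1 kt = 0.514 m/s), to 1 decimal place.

ΔP = 1009 − 866 = 143 hPa.
V ≈ 5.7 × 143^0.651 = 5.7 × 25.300 ≈ 144.211 kt.
144.211 × 0.514 ≈ 74.12 m/s → 74.1 m/s.

74.1 m/s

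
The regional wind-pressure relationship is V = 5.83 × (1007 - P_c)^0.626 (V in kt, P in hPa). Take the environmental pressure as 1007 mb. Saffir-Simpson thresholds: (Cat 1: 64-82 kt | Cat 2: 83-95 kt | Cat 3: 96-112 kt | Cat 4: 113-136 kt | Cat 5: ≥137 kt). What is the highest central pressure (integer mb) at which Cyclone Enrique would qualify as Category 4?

893 mb

Category 4 begins at V = 113 kt.
Required ΔP = (113/5.83)^(1/0.626) = 19.383^1.597 ≈ 113.91 mb.
P_c ≤ 1007 − 113.91 = 893.09, so the highest integer P_c is 893 mb.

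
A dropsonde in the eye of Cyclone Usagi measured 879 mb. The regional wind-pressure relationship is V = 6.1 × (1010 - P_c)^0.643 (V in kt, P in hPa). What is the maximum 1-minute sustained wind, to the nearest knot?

ΔP = 1010 − 879 = 131 mb.
131^0.643 ≈ 22.983.
V ≈ 6.1 × 22.983 ≈ 140.2 kt.

140 kt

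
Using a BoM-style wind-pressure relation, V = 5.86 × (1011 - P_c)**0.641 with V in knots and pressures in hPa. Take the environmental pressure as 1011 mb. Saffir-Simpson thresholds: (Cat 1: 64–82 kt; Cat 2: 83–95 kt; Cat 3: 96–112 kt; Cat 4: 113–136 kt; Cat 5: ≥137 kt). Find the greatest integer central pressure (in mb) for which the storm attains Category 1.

Category 1 begins at V = 64 kt.
Required ΔP = (64/5.86)^(1/0.641) = 10.922^1.560 ≈ 41.67 mb.
P_c ≤ 1011 − 41.67 = 969.33, so the highest integer P_c is 969 mb.

969 mb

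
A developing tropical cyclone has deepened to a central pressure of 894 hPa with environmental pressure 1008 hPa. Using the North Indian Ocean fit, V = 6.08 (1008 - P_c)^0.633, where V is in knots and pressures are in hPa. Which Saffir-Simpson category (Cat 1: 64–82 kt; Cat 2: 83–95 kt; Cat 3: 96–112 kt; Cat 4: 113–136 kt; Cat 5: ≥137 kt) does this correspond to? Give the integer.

ΔP = 1008 − 894 = 114 hPa.
V ≈ 6.08 × 114^0.633 = 6.08 × 20.05 ≈ 122 kt.
122 kt falls in the Category 4 band.

4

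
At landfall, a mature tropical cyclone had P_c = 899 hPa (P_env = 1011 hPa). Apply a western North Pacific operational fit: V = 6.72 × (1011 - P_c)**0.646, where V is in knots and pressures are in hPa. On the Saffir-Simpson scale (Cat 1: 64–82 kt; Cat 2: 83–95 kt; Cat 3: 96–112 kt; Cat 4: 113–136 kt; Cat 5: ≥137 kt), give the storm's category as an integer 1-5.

5

ΔP = 1011 − 899 = 112 hPa.
V ≈ 6.72 × 112^0.646 = 6.72 × 21.08 ≈ 142 kt.
142 kt falls in the Category 5 band.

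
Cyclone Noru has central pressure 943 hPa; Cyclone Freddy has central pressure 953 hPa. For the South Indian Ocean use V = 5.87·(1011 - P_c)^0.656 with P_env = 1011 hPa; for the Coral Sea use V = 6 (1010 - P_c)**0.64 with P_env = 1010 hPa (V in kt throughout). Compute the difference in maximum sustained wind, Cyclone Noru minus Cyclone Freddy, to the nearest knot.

14 kt

Cyclone Noru: ΔP = 68; V ≈ 5.87 × 68^0.656 ≈ 93.49 kt.
Cyclone Freddy: ΔP = 57; V ≈ 6 × 57^0.64 ≈ 79.78 kt.
Difference ≈ 93.49 − 79.78 = 13.71 → 14 kt.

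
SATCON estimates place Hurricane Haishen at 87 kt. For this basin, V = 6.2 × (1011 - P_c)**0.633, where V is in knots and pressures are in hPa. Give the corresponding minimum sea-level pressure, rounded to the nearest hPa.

946 hPa

ΔP = (V / 6.2)^(1/0.633) = (87/6.2)^1.580.
87/6.2 = 14.032; 14.032^1.580 ≈ 64.89 hPa.
P_c = 1011 − 64.89 = 946.11 ≈ 946 hPa.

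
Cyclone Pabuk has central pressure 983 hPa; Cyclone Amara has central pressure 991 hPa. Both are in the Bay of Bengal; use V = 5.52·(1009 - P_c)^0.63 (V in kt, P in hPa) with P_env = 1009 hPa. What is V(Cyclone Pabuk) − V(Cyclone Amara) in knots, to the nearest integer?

Cyclone Pabuk: ΔP = 26; V ≈ 5.52 × 26^0.63 ≈ 42.99 kt.
Cyclone Amara: ΔP = 18; V ≈ 5.52 × 18^0.63 ≈ 34.10 kt.
Difference ≈ 42.99 − 34.10 = 8.89 → 9 kt.

9 kt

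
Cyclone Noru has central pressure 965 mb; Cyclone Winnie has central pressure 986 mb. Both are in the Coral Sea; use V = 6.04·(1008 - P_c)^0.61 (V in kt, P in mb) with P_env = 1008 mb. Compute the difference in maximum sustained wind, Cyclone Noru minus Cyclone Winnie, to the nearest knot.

Cyclone Noru: ΔP = 43; V ≈ 6.04 × 43^0.61 ≈ 59.90 kt.
Cyclone Winnie: ΔP = 22; V ≈ 6.04 × 22^0.61 ≈ 39.80 kt.
Difference ≈ 59.90 − 39.80 = 20.10 → 20 kt.

20 kt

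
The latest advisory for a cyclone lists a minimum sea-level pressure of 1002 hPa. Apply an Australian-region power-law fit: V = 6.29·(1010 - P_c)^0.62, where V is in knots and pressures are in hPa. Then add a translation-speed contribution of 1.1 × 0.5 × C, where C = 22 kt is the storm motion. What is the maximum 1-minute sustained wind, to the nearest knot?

35 kt

ΔP = 1010 − 1002 = 8 hPa.
8^0.62 ≈ 3.630.
V ≈ 6.29 × 3.630 ≈ 22.8 kt.
Translation term: 1.1 × 0.5 × 22 = 12.1 kt.
Corrected V ≈ 34.9 kt → 35 kt.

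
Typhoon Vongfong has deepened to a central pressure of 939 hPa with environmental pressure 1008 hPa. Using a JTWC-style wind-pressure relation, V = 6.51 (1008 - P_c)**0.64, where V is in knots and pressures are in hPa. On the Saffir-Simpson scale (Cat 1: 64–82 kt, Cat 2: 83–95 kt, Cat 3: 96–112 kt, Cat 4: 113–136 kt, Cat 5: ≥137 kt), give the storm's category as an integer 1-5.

ΔP = 1008 − 939 = 69 hPa.
V ≈ 6.51 × 69^0.64 = 6.51 × 15.03 ≈ 98 kt.
98 kt falls in the Category 3 band.

3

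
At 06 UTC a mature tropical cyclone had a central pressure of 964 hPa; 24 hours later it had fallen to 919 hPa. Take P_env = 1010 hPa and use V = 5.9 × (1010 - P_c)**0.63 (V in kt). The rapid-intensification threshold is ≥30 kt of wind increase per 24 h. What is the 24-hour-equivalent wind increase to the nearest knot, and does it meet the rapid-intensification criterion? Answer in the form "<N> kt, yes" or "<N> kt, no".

35 kt, yes

V₁: ΔP = 46, V ≈ 5.9 × 46^0.63 ≈ 65.82 kt.
V₂: ΔP = 91, V ≈ 5.9 × 91^0.63 ≈ 101.17 kt.
ΔV over 24 h = 35.35 kt → 24 h equivalent = 35.35 × 24/24 ≈ 35.35 kt.
35 kt ≥ 30 kt ⇒ rapid intensification.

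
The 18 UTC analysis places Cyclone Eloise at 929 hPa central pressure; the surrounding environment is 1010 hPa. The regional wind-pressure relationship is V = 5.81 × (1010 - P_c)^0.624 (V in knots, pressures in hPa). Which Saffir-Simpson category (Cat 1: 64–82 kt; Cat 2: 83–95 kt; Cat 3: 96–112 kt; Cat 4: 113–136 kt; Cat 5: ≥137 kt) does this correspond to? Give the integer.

2

ΔP = 1010 − 929 = 81 hPa.
V ≈ 5.81 × 81^0.624 = 5.81 × 15.52 ≈ 90 kt.
90 kt falls in the Category 2 band.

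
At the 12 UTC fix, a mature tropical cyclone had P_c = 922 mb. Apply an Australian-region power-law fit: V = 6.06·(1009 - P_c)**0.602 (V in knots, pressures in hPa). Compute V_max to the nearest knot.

ΔP = 1009 − 922 = 87 mb.
87^0.602 ≈ 14.709.
V ≈ 6.06 × 14.709 ≈ 89.1 kt.

89 kt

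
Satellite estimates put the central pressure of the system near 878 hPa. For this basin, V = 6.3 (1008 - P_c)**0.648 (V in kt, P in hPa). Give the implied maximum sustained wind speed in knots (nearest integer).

ΔP = 1008 − 878 = 130 hPa.
130^0.648 ≈ 23.433.
V ≈ 6.3 × 23.433 ≈ 147.6 kt.

148 kt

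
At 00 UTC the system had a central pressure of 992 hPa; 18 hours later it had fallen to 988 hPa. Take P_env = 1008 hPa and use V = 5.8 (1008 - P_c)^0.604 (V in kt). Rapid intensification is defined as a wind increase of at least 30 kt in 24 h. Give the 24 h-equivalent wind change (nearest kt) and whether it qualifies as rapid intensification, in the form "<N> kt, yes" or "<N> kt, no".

6 kt, no

V₁: ΔP = 16, V ≈ 5.8 × 16^0.604 ≈ 30.95 kt.
V₂: ΔP = 20, V ≈ 5.8 × 20^0.604 ≈ 35.42 kt.
ΔV over 18 h = 4.47 kt → 24 h equivalent = 4.47 × 24/18 ≈ 5.96 kt.
6 kt < 30 kt ⇒ not rapid intensification.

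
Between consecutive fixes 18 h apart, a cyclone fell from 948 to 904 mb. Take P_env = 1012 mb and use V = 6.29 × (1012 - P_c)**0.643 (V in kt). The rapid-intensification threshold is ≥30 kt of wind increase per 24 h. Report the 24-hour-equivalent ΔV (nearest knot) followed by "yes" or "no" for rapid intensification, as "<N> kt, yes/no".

V₁: ΔP = 64, V ≈ 6.29 × 64^0.643 ≈ 91.21 kt.
V₂: ΔP = 108, V ≈ 6.29 × 108^0.643 ≈ 127.69 kt.
ΔV over 18 h = 36.48 kt → 24 h equivalent = 36.48 × 24/18 ≈ 48.64 kt.
49 kt ≥ 30 kt ⇒ rapid intensification.

49 kt, yes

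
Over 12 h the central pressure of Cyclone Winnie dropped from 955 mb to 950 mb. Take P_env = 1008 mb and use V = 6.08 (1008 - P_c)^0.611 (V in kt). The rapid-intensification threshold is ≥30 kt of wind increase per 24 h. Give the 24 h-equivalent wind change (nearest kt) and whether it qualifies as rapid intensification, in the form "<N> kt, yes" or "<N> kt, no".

8 kt, no

V₁: ΔP = 53, V ≈ 6.08 × 53^0.611 ≈ 68.78 kt.
V₂: ΔP = 58, V ≈ 6.08 × 58^0.611 ≈ 72.67 kt.
ΔV over 12 h = 3.89 kt → 24 h equivalent = 3.89 × 24/12 ≈ 7.78 kt.
8 kt < 30 kt ⇒ not rapid intensification.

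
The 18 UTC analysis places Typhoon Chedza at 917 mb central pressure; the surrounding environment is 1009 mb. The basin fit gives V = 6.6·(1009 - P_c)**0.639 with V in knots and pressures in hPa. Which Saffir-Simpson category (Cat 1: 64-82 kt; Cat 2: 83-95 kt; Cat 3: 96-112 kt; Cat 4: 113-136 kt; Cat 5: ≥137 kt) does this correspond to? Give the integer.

4

ΔP = 1009 − 917 = 92 mb.
V ≈ 6.6 × 92^0.639 = 6.6 × 17.98 ≈ 119 kt.
119 kt falls in the Category 4 band.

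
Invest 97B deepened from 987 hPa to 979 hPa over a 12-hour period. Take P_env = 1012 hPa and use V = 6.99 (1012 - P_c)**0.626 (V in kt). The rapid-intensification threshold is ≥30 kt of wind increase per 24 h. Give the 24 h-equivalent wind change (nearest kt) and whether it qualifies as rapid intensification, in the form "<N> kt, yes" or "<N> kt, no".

V₁: ΔP = 25, V ≈ 6.99 × 25^0.626 ≈ 52.43 kt.
V₂: ΔP = 33, V ≈ 6.99 × 33^0.626 ≈ 62.38 kt.
ΔV over 12 h = 9.95 kt → 24 h equivalent = 9.95 × 24/12 ≈ 19.90 kt.
20 kt < 30 kt ⇒ not rapid intensification.

20 kt, no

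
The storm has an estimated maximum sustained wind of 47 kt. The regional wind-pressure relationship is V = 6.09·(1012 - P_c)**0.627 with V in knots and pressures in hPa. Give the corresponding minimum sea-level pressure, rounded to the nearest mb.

ΔP = (V / 6.09)^(1/0.627) = (47/6.09)^1.595.
47/6.09 = 7.718; 7.718^1.595 ≈ 26.03 mb.
P_c = 1012 − 26.03 = 985.97 ≈ 986 mb.

986 mb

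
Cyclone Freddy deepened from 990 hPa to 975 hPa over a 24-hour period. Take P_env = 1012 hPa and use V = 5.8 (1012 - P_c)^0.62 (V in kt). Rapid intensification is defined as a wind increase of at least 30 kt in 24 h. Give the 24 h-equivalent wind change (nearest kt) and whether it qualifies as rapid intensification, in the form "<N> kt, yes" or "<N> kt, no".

V₁: ΔP = 22, V ≈ 5.8 × 22^0.62 ≈ 39.42 kt.
V₂: ΔP = 37, V ≈ 5.8 × 37^0.62 ≈ 54.41 kt.
ΔV over 24 h = 14.99 kt → 24 h equivalent = 14.99 × 24/24 ≈ 14.99 kt.
15 kt < 30 kt ⇒ not rapid intensification.

15 kt, no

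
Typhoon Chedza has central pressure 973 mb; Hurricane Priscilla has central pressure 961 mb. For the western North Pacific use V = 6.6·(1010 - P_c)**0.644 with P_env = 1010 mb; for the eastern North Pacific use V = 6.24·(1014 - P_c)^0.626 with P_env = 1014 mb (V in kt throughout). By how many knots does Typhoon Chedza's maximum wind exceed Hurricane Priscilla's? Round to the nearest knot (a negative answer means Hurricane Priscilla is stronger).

-7 kt

Typhoon Chedza: ΔP = 37; V ≈ 6.6 × 37^0.644 ≈ 67.53 kt.
Hurricane Priscilla: ΔP = 53; V ≈ 6.24 × 53^0.626 ≈ 74.92 kt.
Difference ≈ 67.53 − 74.92 = -7.39 → -7 kt.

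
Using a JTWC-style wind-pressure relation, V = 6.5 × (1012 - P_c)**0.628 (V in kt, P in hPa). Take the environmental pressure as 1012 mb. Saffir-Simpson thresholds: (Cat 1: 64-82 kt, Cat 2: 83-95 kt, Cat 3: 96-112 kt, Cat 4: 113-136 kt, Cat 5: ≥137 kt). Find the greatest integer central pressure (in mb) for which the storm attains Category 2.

954 mb

Category 2 begins at V = 83 kt.
Required ΔP = (83/6.5)^(1/0.628) = 12.769^1.592 ≈ 57.73 mb.
P_c ≤ 1012 − 57.73 = 954.27, so the highest integer P_c is 954 mb.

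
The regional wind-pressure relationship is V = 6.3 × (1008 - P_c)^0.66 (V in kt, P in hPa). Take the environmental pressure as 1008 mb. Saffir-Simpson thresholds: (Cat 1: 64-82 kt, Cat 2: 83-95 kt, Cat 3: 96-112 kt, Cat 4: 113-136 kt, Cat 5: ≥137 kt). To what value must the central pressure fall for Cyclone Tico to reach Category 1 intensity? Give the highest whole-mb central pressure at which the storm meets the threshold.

Category 1 begins at V = 64 kt.
Required ΔP = (64/6.3)^(1/0.66) = 10.159^1.515 ≈ 33.54 mb.
P_c ≤ 1008 − 33.54 = 974.46, so the highest integer P_c is 974 mb.

974 mb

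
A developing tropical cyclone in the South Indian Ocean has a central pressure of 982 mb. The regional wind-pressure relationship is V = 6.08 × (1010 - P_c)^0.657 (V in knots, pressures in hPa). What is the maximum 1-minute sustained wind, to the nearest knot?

54 kt

ΔP = 1010 − 982 = 28 mb.
28^0.657 ≈ 8.929.
V ≈ 6.08 × 8.929 ≈ 54.3 kt.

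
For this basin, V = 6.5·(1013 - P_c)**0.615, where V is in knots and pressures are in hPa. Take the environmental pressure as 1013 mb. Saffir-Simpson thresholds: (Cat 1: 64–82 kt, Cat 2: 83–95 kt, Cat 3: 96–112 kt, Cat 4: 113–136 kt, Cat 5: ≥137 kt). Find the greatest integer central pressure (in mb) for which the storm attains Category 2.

950 mb

Category 2 begins at V = 83 kt.
Required ΔP = (83/6.5)^(1/0.615) = 12.769^1.626 ≈ 62.90 mb.
P_c ≤ 1013 − 62.90 = 950.10, so the highest integer P_c is 950 mb.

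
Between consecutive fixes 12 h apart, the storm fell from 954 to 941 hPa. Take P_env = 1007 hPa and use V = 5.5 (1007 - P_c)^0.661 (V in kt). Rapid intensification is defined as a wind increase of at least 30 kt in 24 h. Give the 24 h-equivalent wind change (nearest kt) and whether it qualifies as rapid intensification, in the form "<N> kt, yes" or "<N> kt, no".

V₁: ΔP = 53, V ≈ 5.5 × 53^0.661 ≈ 75.88 kt.
V₂: ΔP = 66, V ≈ 5.5 × 66^0.661 ≈ 87.72 kt.
ΔV over 12 h = 11.84 kt → 24 h equivalent = 11.84 × 24/12 ≈ 23.68 kt.
24 kt < 30 kt ⇒ not rapid intensification.

24 kt, no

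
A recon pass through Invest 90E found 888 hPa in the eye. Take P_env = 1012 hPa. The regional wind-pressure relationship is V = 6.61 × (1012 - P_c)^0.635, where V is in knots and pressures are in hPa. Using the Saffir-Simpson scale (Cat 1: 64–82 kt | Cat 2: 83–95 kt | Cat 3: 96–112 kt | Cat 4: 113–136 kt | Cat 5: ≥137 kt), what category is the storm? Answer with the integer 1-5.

5

ΔP = 1012 − 888 = 124 hPa.
V ≈ 6.61 × 124^0.635 = 6.61 × 21.35 ≈ 141 kt.
141 kt falls in the Category 5 band.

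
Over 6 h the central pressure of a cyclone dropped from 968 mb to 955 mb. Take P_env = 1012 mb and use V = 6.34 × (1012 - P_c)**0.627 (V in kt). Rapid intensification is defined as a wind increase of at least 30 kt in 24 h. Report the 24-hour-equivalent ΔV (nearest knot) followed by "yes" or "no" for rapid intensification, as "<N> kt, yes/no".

V₁: ΔP = 44, V ≈ 6.34 × 44^0.627 ≈ 68.00 kt.
V₂: ΔP = 57, V ≈ 6.34 × 57^0.627 ≈ 79.99 kt.
ΔV over 6 h = 11.99 kt → 24 h equivalent = 11.99 × 24/6 ≈ 47.96 kt.
48 kt ≥ 30 kt ⇒ rapid intensification.

48 kt, yes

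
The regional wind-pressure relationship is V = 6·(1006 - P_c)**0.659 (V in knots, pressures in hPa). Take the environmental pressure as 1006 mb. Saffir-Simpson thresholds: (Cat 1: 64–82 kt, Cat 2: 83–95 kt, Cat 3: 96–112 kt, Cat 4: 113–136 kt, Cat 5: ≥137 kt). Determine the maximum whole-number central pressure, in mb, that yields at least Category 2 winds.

952 mb

Category 2 begins at V = 83 kt.
Required ΔP = (83/6)^(1/0.659) = 13.833^1.517 ≈ 53.86 mb.
P_c ≤ 1006 − 53.86 = 952.14, so the highest integer P_c is 952 mb.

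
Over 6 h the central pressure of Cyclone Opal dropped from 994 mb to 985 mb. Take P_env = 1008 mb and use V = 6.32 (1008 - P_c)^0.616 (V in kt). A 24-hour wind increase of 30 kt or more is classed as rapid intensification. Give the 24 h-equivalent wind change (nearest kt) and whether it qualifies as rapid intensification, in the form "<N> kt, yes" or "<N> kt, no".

V₁: ΔP = 14, V ≈ 6.32 × 14^0.616 ≈ 32.12 kt.
V₂: ΔP = 23, V ≈ 6.32 × 23^0.616 ≈ 43.61 kt.
ΔV over 6 h = 11.49 kt → 24 h equivalent = 11.49 × 24/6 ≈ 45.96 kt.
46 kt ≥ 30 kt ⇒ rapid intensification.

46 kt, yes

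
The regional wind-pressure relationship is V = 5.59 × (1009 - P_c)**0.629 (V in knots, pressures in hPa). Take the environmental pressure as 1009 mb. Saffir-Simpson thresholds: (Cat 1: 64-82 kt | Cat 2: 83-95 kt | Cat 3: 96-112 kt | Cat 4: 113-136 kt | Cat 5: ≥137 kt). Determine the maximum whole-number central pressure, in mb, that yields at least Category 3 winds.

Category 3 begins at V = 96 kt.
Required ΔP = (96/5.59)^(1/0.629) = 17.174^1.590 ≈ 91.88 mb.
P_c ≤ 1009 − 91.88 = 917.12, so the highest integer P_c is 917 mb.

917 mb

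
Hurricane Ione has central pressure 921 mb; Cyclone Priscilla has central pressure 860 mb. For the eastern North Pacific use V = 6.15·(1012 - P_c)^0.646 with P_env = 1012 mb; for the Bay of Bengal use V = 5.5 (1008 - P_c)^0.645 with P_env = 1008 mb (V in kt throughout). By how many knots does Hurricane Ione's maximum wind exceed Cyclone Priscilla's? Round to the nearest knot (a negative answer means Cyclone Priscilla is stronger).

Hurricane Ione: ΔP = 91; V ≈ 6.15 × 91^0.646 ≈ 113.35 kt.
Cyclone Priscilla: ΔP = 148; V ≈ 5.5 × 148^0.645 ≈ 138.10 kt.
Difference ≈ 113.35 − 138.10 = -24.75 → -25 kt.

-25 kt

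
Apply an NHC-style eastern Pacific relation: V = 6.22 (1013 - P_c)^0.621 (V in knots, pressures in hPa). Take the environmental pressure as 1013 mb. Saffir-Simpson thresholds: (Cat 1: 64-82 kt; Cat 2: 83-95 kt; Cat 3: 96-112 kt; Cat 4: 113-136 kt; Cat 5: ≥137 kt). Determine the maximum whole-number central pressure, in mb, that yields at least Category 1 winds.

Category 1 begins at V = 64 kt.
Required ΔP = (64/6.22)^(1/0.621) = 10.289^1.610 ≈ 42.68 mb.
P_c ≤ 1013 − 42.68 = 970.32, so the highest integer P_c is 970 mb.

970 mb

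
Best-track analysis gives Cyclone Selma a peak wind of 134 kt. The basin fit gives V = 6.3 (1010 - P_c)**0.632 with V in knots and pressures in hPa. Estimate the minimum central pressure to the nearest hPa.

884 hPa

ΔP = (V / 6.3)^(1/0.632) = (134/6.3)^1.582.
134/6.3 = 21.270; 21.270^1.582 ≈ 126.15 hPa.
P_c = 1010 − 126.15 = 883.85 ≈ 884 hPa.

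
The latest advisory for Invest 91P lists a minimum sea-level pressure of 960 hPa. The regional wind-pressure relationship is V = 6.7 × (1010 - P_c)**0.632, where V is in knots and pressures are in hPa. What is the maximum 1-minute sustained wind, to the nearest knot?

ΔP = 1010 − 960 = 50 hPa.
50^0.632 ≈ 11.851.
V ≈ 6.7 × 11.851 ≈ 79.4 kt.

79 kt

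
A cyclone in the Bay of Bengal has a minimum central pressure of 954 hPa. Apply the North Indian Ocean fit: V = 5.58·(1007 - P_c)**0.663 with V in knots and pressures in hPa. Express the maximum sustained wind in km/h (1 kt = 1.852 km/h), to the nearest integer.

144 km/h

ΔP = 1007 − 954 = 53 hPa.
V ≈ 5.58 × 53^0.663 = 5.58 × 13.906 ≈ 77.594 kt.
77.594 × 1.852 ≈ 143.70 km/h → 144 km/h.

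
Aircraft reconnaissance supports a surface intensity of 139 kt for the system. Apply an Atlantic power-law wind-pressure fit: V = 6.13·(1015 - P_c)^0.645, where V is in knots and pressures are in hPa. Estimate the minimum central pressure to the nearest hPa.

889 hPa

ΔP = (V / 6.13)^(1/0.645) = (139/6.13)^1.550.
139/6.13 = 22.675; 22.675^1.550 ≈ 126.37 hPa.
P_c = 1015 − 126.37 = 888.63 ≈ 889 hPa.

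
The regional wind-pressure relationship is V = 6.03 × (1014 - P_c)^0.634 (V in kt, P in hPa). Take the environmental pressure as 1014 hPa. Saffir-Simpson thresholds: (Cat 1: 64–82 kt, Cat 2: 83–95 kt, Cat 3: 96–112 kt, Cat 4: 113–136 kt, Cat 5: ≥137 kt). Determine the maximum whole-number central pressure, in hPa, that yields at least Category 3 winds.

Category 3 begins at V = 96 kt.
Required ΔP = (96/6.03)^(1/0.634) = 15.920^1.577 ≈ 78.67 hPa.
P_c ≤ 1014 − 78.67 = 935.33, so the highest integer P_c is 935 hPa.

935 hPa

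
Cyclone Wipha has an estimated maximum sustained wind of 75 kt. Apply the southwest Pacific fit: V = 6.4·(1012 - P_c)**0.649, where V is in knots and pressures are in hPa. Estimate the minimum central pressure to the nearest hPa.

ΔP = (V / 6.4)^(1/0.649) = (75/6.4)^1.541.
75/6.4 = 11.719; 11.719^1.541 ≈ 44.36 hPa.
P_c = 1012 − 44.36 = 967.64 ≈ 968 hPa.

968 hPa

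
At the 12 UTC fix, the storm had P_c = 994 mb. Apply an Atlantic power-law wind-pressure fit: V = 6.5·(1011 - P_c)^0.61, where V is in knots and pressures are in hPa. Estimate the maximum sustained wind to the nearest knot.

ΔP = 1011 − 994 = 17 mb.
17^0.61 ≈ 5.631.
V ≈ 6.5 × 5.631 ≈ 36.6 kt.

37 kt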